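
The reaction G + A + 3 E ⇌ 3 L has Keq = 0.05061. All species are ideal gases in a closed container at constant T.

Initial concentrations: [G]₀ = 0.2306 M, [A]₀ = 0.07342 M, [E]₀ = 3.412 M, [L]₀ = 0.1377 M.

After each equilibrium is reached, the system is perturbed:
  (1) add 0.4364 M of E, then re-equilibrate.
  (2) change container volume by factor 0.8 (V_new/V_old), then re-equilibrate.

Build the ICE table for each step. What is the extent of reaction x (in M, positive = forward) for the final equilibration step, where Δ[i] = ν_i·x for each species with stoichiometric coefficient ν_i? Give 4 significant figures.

x = 0.007513 M

Q₀ = 0.003882 vs Keq = 0.05061 ⇒ Q<K, forward
Step 1:
                    G           A           E           L
  Initial      0.2306     0.07342       3.412      0.1377
  Change     -0.03446    -0.03446     -0.1034      0.1034
  Equil        0.1961     0.03896       3.309      0.2411
  solve Keq expr → x = 0.03446; check Q = 0.05061
Then add 0.4364 M of E.
Step 2:
                    G           A           E           L
  Initial      0.1961     0.03896       3.745      0.2411
  Change    -0.005213   -0.005213    -0.01564     0.01564
  Equil        0.1909     0.03375       3.729      0.2567
  solve Keq expr → x = 0.005213; check Q = 0.05061
Then change container volume by factor 0.8 (V_new/V_old).
Step 3:
                    G           A           E           L
  Initial      0.2387     0.04219       4.662      0.3209
  Change    -0.007513   -0.007513    -0.02254     0.02254
  Equil        0.2312     0.03468       4.639      0.3434
  solve Keq expr → x = 0.007513; check Q = 0.05061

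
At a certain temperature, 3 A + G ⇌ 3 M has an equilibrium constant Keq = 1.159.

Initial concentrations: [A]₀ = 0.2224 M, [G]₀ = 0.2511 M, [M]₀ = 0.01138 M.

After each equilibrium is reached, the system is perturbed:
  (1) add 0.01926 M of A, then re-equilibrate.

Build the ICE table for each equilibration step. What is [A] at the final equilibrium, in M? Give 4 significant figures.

Q₀ = 5.3355e-04 vs Keq = 1.159 ⇒ Q<K, forward
Step 1:
                    A           G           M
  Initial      0.2224      0.2511     0.01138
  Change     -0.07972    -0.02657     0.07972
  Equil        0.1427      0.2245      0.0911
  solve Keq expr → x = 0.02657; check Q = 1.159
Then add 0.01926 M of A.
Step 2:
                    A           G           M
  Initial      0.1619      0.2245      0.0911
  Change    -0.007287   -0.002429    0.007287
  Equil        0.1547      0.2221     0.09838
  solve Keq expr → x = 0.002429; check Q = 1.159

[A]_eq = 0.1547 M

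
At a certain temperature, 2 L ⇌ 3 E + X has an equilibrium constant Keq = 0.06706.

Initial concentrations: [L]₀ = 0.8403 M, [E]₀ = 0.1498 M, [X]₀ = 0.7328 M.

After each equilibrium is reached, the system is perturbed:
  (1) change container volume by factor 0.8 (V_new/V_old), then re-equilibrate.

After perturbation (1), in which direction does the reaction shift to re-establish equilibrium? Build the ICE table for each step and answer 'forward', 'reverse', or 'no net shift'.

Direction: reverse

Q₀ = 0.003489 vs Keq = 0.06706 ⇒ Q<K, forward
Step 1:
                   L          E          X
  Initial     0.8403     0.1498     0.7328
  Change     -0.1321     0.1981    0.06603
  Equil       0.7082     0.3479     0.7988
  solve Keq expr → x = 0.06603; check Q = 0.06706
Then change container volume by factor 0.8 (V_new/V_old).
Step 2:
                   L          E          X
  Initial     0.8853     0.4349     0.9985
  Change     0.03258   -0.04886   -0.01629
  Equil       0.9179      0.386     0.9823
  solve Keq expr → x = -0.01629; check Q = 0.06706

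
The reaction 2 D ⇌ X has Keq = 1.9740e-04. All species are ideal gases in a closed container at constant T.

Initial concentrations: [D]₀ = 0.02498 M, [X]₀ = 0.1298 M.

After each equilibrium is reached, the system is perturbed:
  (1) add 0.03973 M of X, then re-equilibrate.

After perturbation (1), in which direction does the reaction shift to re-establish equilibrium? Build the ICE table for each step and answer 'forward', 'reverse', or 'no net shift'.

Q₀ = 208 vs Keq = 1.9740e-04 ⇒ Q>K, reverse
Step 1:
                  D         X
  Initial   0.02498    0.1298
  Change     0.2596   -0.1298
  Equil      0.2845 1.5983e-05
  solve Keq expr → x = -0.1298; check Q = 1.9740e-04
Then add 0.03973 M of X.
Step 2:
                  D         X
  Initial    0.2845   0.03975
  Change    0.07944  -0.03972
  Equil       0.364 2.6153e-05
  solve Keq expr → x = -0.03972; check Q = 1.9740e-04

Direction: reverse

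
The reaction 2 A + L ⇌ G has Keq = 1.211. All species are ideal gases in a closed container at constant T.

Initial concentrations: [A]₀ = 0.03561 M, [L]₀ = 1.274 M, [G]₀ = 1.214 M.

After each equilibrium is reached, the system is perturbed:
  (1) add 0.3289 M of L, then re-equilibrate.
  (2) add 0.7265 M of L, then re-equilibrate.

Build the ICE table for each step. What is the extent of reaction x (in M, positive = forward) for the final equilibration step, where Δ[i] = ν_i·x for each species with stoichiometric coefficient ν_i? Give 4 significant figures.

Q₀ = 751.5 vs Keq = 1.211 ⇒ Q>K, reverse
Step 1:
                    A           L           G
  init        0.03561       1.274       1.214
  Δ            0.6438      0.3219     -0.3219
  eq           0.6794       1.596      0.8921
  solve Keq expr → x = -0.3219; check Q = 1.211
Then add 0.3289 M of L.
Step 2:
                    A           L           G
  init         0.6794       1.925      0.8921
  Δ          -0.04844    -0.02422     0.02422
  eq            0.631       1.901      0.9163
  solve Keq expr → x = 0.02422; check Q = 1.211
Then add 0.7265 M of L.
Step 3:
                    A           L           G
  init          0.631       2.627      0.9163
  Δ          -0.07873    -0.03937     0.03937
  eq           0.5522       2.588      0.9557
  solve Keq expr → x = 0.03937; check Q = 1.211

x = 0.03937 M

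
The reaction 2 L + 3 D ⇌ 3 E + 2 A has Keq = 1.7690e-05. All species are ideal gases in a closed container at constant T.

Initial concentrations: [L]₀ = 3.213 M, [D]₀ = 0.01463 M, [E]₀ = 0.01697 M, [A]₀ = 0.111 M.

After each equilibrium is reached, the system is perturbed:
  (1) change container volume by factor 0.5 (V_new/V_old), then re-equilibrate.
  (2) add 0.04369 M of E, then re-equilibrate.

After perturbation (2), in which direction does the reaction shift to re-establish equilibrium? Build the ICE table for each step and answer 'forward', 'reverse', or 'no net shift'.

Direction: reverse

Q₀ = 0.001863 vs Keq = 1.7690e-05 ⇒ Q>K, reverse
Step 1:
                   L          D          E          A
  init         3.213    0.01463    0.01697      0.111
  Δ         0.007007    0.01051   -0.01051  -0.007007
  eq            3.22    0.02514   0.006459      0.104
  solve Keq expr → x = -0.003504; check Q = 1.7690e-05
Then change container volume by factor 0.5 (V_new/V_old).
Step 2:
                   L          D          E          A
  init          6.44    0.05028    0.01292      0.208
  Δ                0          0          0          0
  eq            6.44    0.05028    0.01292      0.208
  solve Keq expr → x = 0; check Q = 1.7690e-05
Then add 0.04369 M of E.
Step 3:
                   L          D          E          A
  init          6.44    0.05028    0.05661      0.208
  Δ          0.02225    0.03338   -0.03338   -0.02225
  eq           6.462    0.08366    0.02323     0.1857
  solve Keq expr → x = -0.01113; check Q = 1.7690e-05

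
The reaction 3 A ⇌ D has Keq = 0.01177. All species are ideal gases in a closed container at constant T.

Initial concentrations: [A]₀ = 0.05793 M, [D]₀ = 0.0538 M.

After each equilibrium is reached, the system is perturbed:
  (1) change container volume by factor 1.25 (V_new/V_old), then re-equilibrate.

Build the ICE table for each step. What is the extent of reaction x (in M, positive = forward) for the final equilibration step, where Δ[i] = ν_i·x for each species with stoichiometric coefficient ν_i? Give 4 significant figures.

x = -3.5469e-05 M

Q₀ = 276.7 vs Keq = 0.01177 ⇒ Q>K, reverse
Step 1:
                  A         D
  Initial   0.05793    0.0538
  Change      0.161  -0.05368
  Equil       0.219 1.2356e-04
  solve Keq expr → x = -0.05368; check Q = 0.01177
Then change container volume by factor 1.25 (V_new/V_old).
Step 2:
                  A         D
  Initial    0.1752 9.8845e-05
  Change  1.0641e-04 -3.5469e-05
  Equil      0.1753 6.3376e-05
  solve Keq expr → x = -3.5469e-05; check Q = 0.01177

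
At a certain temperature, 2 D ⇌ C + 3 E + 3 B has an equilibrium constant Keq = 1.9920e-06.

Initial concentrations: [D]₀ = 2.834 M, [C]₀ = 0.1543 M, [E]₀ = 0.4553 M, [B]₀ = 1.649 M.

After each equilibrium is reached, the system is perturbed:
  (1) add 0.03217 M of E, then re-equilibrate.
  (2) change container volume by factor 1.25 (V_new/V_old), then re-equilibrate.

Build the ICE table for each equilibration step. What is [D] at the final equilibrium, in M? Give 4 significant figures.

[D]_eq = 2.472 M

Q₀ = 0.008131 vs Keq = 1.9920e-06 ⇒ Q>K, reverse
Step 1:
                  D         C         E         B
  init        2.834    0.1543    0.4553     1.649
  Δ          0.2562   -0.1281   -0.3843   -0.3843
  eq           3.09   0.02622   0.07105     1.265
  solve Keq expr → x = -0.1281; check Q = 1.9920e-06
Then add 0.03217 M of E.
Step 2:
                  D         C         E         B
  init         3.09   0.02622    0.1032     1.265
  Δ          0.0148 -0.007398  -0.02219  -0.02219
  eq          3.105   0.01882   0.08103     1.243
  solve Keq expr → x = -0.007398; check Q = 1.9920e-06
Then change container volume by factor 1.25 (V_new/V_old).
Step 3:
                  D         C         E         B
  init        2.484   0.01505   0.06482     0.994
  Δ        -0.01178   0.00589   0.01767   0.01767
  eq          2.472   0.02094   0.08249     1.012
  solve Keq expr → x = 0.00589; check Q = 1.9920e-06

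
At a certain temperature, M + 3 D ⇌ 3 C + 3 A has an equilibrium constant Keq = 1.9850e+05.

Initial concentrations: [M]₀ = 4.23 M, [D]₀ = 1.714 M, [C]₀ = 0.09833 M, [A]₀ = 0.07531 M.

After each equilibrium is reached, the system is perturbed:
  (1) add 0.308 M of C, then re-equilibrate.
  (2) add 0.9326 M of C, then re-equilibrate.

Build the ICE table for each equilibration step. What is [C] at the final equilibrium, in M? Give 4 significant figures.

Q₀ = 1.9065e-08 vs Keq = 1.9850e+05 ⇒ Q<K, forward
Step 1:
                   M          D          C          A
  I             4.23      1.714    0.09833    0.07531
  C          -0.5598     -1.679      1.679      1.679
  E             3.67    0.03466      1.778      1.755
  solve Keq expr → x = 0.5598; check Q = 1.9850e+05
Then add 0.308 M of C.
Step 2:
                   M          D          C          A
  I             3.67    0.03466      2.086      1.755
  C         0.001918   0.005754  -0.005754  -0.005754
  E            3.672    0.04042       2.08      1.749
  solve Keq expr → x = -0.001918; check Q = 1.9850e+05
Then add 0.9326 M of C.
Step 3:
                   M          D          C          A
  I            3.672    0.04042      3.013      1.749
  C         0.005729    0.01719   -0.01719   -0.01719
  E            3.678    0.05761      2.995      1.732
  solve Keq expr → x = -0.005729; check Q = 1.9850e+05

[C]_eq = 2.995 M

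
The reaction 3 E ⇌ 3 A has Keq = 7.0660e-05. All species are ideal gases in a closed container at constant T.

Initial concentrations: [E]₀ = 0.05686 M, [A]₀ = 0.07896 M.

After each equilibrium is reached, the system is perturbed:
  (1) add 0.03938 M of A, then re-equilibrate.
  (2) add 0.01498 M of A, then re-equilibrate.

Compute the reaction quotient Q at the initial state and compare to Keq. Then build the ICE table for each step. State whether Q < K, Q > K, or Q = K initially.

Q₀ = 2.678; Q > K (proceeds reverse)

Q₀ = 2.678 vs Keq = 7.0660e-05 ⇒ Q>K, reverse
Step 1:
                   E          A
  I          0.05686    0.07896
  C          0.07357   -0.07357
  E           0.1304   0.005392
  solve Keq expr → x = -0.02452; check Q = 7.0660e-05
Then add 0.03938 M of A.
Step 2:
                   E          A
  I           0.1304    0.04477
  C          0.03782   -0.03782
  E           0.1682   0.006956
  solve Keq expr → x = -0.01261; check Q = 7.0660e-05
Then add 0.01498 M of A.
Step 3:
                   E          A
  I           0.1682    0.02194
  C          0.01439   -0.01439
  E           0.1826    0.00755
  solve Keq expr → x = -0.004795; check Q = 7.0660e-05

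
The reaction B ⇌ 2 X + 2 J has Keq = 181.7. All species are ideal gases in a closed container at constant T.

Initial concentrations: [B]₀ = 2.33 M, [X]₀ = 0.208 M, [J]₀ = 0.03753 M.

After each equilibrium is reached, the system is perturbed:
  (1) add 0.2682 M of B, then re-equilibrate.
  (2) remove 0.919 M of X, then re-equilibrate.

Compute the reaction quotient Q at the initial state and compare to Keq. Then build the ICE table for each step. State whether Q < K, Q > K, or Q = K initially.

Q₀ = 2.6153e-05 vs Keq = 181.7 ⇒ Q<K, forward
Step 1:
                   B          X          J
  I             2.33      0.208    0.03753
  C           -1.623      3.245      3.245
  E           0.7073      3.453      3.283
  solve Keq expr → x = 1.623; check Q = 181.7
Then add 0.2682 M of B.
Step 2:
                   B          X          J
  I           0.9755      3.453      3.283
  C         -0.09482     0.1896     0.1896
  E           0.8807      3.643      3.472
  solve Keq expr → x = 0.09482; check Q = 181.7
Then remove 0.919 M of X.
Step 3:
                   B          X          J
  I           0.8807      2.724      3.472
  C          -0.1553     0.3107     0.3107
  E           0.7254      3.035      3.783
  solve Keq expr → x = 0.1553; check Q = 181.7

Q₀ = 2.6153e-05; Q < K (proceeds forward)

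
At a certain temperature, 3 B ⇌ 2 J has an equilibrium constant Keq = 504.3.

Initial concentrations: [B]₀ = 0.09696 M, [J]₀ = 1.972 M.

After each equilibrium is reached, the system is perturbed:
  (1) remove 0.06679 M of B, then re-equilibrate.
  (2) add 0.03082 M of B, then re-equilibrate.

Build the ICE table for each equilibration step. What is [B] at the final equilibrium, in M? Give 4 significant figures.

Q₀ = 4266 vs Keq = 504.3 ⇒ Q>K, reverse
Step 1:
                    B           J
  init        0.09696       1.972
  Δ           0.09629     -0.0642
  eq           0.1933       1.908
  solve Keq expr → x = -0.0321; check Q = 504.3
Then remove 0.06679 M of B.
Step 2:
                    B           J
  init         0.1265       1.908
  Δ            0.0639     -0.0426
  eq           0.1904       1.865
  solve Keq expr → x = -0.0213; check Q = 504.3
Then add 0.03082 M of B.
Step 3:
                    B           J
  init         0.2212       1.865
  Δ          -0.02948     0.01966
  eq           0.1917       1.885
  solve Keq expr → x = 0.009828; check Q = 504.3

[B]_eq = 0.1917 M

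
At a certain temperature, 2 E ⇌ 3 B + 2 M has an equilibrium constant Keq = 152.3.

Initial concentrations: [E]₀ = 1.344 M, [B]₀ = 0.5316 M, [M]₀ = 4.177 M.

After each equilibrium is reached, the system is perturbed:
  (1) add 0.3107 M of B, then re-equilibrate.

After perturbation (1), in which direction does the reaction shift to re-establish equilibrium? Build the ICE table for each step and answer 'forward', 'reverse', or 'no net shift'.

Q₀ = 1.451 vs Keq = 152.3 ⇒ Q<K, forward
Step 1:
                   E          B          M
  Initial      1.344     0.5316      4.177
  Change     -0.6368     0.9552     0.6368
  Equil       0.7072      1.487      4.814
  solve Keq expr → x = 0.3184; check Q = 152.3
Then add 0.3107 M of B.
Step 2:
                   E          B          M
  Initial     0.7072      1.798      4.814
  Change      0.1002    -0.1504    -0.1002
  Equil       0.8074      1.647      4.714
  solve Keq expr → x = -0.05012; check Q = 152.3

Direction: reverse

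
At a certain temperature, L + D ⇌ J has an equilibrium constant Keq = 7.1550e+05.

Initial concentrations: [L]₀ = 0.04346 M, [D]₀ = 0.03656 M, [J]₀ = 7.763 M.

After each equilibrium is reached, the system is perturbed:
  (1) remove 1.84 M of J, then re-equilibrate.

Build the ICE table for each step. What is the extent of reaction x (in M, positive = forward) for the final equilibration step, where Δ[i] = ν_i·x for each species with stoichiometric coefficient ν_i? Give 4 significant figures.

x = 2.7729e-04 M

Q₀ = 4886 vs Keq = 7.1550e+05 ⇒ Q<K, forward
Step 1:
                  L         D         J
  Initial   0.04346   0.03656     7.763
  Change   -0.03523  -0.03523   0.03523
  Equil    0.008225  0.001325     7.798
  solve Keq expr → x = 0.03523; check Q = 7.1550e+05
Then remove 1.84 M of J.
Step 2:
                  L         D         J
  Initial  0.008225  0.001325     5.958
  Change  -2.7729e-04 -2.7729e-04 2.7729e-04
  Equil    0.007948  0.001048     5.959
  solve Keq expr → x = 2.7729e-04; check Q = 7.1550e+05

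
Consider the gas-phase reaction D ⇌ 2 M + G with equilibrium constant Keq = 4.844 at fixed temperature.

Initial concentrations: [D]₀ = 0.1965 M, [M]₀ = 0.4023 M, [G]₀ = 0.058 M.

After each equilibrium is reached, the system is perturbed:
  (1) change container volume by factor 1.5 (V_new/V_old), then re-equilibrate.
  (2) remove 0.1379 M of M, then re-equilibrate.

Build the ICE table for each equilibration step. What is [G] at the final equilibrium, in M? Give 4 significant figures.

Q₀ = 0.04777 vs Keq = 4.844 ⇒ Q<K, forward
Step 1:
                  D         M         G
  Initial    0.1965    0.4023     0.058
  Change    -0.1705    0.3409    0.1705
  Equil     0.02605    0.7432    0.2285
  solve Keq expr → x = 0.1705; check Q = 4.844
Then change container volume by factor 1.5 (V_new/V_old).
Step 2:
                  D         M         G
  Initial   0.01737    0.4955    0.1523
  Change  -0.008632   0.01726  0.008632
  Equil    0.008734    0.5127    0.1609
  solve Keq expr → x = 0.008632; check Q = 4.844
Then remove 0.1379 M of M.
Step 3:
                  D         M         G
  Initial  0.008734    0.3748    0.1609
  Change  -0.003763  0.007527  0.003763
  Equil    0.004971    0.3824    0.1647
  solve Keq expr → x = 0.003763; check Q = 4.844

[G]_eq = 0.1647 M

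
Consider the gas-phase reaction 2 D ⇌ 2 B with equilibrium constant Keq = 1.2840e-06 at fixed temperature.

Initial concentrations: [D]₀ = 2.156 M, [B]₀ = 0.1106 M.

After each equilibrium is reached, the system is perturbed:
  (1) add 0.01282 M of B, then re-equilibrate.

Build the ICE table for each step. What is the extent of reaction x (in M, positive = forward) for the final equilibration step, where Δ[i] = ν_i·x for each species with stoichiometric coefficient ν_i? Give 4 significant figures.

Q₀ = 0.002632 vs Keq = 1.2840e-06 ⇒ Q>K, reverse
Step 1:
                  D         B
  init        2.156    0.1106
  Δ           0.108    -0.108
  eq          2.264  0.002565
  solve Keq expr → x = -0.05402; check Q = 1.2840e-06
Then add 0.01282 M of B.
Step 2:
                  D         B
  init        2.264   0.01539
  Δ         0.01281  -0.01281
  eq          2.277   0.00258
  solve Keq expr → x = -0.006403; check Q = 1.2840e-06

x = -0.006403 M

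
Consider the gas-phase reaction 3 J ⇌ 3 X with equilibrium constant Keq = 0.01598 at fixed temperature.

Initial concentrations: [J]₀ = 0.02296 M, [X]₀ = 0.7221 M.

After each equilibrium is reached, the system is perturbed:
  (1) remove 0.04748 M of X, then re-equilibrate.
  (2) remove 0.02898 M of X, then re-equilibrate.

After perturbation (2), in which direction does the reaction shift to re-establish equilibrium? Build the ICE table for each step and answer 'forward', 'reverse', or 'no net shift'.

Q₀ = 3.1108e+04 vs Keq = 0.01598 ⇒ Q>K, reverse
Step 1:
                   J          X
  I          0.02296     0.7221
  C           0.5722    -0.5722
  E           0.5952     0.1499
  solve Keq expr → x = -0.1907; check Q = 0.01598
Then remove 0.04748 M of X.
Step 2:
                   J          X
  I           0.5952     0.1024
  C         -0.03793    0.03793
  E           0.5572     0.1404
  solve Keq expr → x = 0.01264; check Q = 0.01598
Then remove 0.02898 M of X.
Step 3:
                   J          X
  I           0.5572     0.1114
  C         -0.02315    0.02315
  E           0.5341     0.1345
  solve Keq expr → x = 0.007716; check Q = 0.01598

Direction: forward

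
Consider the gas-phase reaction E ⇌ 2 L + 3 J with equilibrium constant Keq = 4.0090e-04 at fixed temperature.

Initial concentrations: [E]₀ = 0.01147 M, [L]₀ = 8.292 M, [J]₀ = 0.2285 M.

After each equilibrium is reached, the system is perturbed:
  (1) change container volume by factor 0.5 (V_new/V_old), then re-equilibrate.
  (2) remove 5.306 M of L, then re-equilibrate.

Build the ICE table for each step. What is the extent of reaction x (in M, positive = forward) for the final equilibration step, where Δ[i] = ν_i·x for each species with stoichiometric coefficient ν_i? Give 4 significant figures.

x = 6.3748e-04 M

Q₀ = 71.52 vs Keq = 4.0090e-04 ⇒ Q>K, reverse
Step 1:
                   E          L          J
  Initial    0.01147      8.292     0.2285
  Change      0.0735     -0.147    -0.2205
  Equil      0.08497      8.145   0.008008
  solve Keq expr → x = -0.0735; check Q = 4.0090e-04
Then change container volume by factor 0.5 (V_new/V_old).
Step 2:
                   E          L          J
  Initial     0.1699      16.29    0.01602
  Change    0.003206  -0.006412  -0.009618
  Equil       0.1731      16.28   0.006397
  solve Keq expr → x = -0.003206; check Q = 4.0090e-04
Then remove 5.306 M of L.
Step 3:
                   E          L          J
  Initial     0.1731      10.98   0.006397
  Change  -6.3748e-04   0.001275   0.001912
  Equil       0.1725      10.98   0.008309
  solve Keq expr → x = 6.3748e-04; check Q = 4.0090e-04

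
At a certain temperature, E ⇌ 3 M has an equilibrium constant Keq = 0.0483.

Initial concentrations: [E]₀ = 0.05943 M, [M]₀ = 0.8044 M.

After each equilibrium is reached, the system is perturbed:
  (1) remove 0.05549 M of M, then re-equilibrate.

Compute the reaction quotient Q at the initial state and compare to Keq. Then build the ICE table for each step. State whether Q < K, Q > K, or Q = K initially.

Q₀ = 8.758; Q > K (proceeds reverse)

Q₀ = 8.758 vs Keq = 0.0483 ⇒ Q>K, reverse
Step 1:
                   E          M
  Initial    0.05943     0.8044
  Change      0.1916    -0.5747
  Equil        0.251     0.2297
  solve Keq expr → x = -0.1916; check Q = 0.0483
Then remove 0.05549 M of M.
Step 2:
                   E          M
  Initial      0.251     0.1742
  Change    -0.01675    0.05026
  Equil       0.2342     0.2245
  solve Keq expr → x = 0.01675; check Q = 0.0483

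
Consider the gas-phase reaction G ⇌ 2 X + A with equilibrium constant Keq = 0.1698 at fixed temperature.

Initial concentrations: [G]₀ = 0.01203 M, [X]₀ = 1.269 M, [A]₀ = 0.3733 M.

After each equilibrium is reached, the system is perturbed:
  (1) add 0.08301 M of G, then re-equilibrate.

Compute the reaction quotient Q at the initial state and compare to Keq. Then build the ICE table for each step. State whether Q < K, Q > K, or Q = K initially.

Q₀ = 49.97; Q > K (proceeds reverse)

Q₀ = 49.97 vs Keq = 0.1698 ⇒ Q>K, reverse
Step 1:
                  G         X         A
  init      0.01203     1.269    0.3733
  Δ          0.2772   -0.5543   -0.2772
  eq         0.2892    0.7147   0.09614
  solve Keq expr → x = -0.2772; check Q = 0.1698
Then add 0.08301 M of G.
Step 2:
                  G         X         A
  init       0.3722    0.7147   0.09614
  Δ        -0.01407   0.02814   0.01407
  eq         0.3581    0.7428    0.1102
  solve Keq expr → x = 0.01407; check Q = 0.1698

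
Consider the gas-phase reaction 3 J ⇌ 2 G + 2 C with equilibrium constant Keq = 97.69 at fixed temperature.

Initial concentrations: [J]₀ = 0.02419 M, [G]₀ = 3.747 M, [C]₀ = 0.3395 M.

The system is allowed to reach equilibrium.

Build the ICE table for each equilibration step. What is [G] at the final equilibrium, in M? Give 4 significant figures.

Q₀ = 1.1432e+05 vs Keq = 97.69 ⇒ Q>K, reverse
Step 1:
                  J         G         C
  init      0.02419     3.747    0.3395
  Δ          0.1674   -0.1116   -0.1116
  eq         0.1916     3.635    0.2279
  solve Keq expr → x = -0.05579; check Q = 97.69

[G]_eq = 3.635 M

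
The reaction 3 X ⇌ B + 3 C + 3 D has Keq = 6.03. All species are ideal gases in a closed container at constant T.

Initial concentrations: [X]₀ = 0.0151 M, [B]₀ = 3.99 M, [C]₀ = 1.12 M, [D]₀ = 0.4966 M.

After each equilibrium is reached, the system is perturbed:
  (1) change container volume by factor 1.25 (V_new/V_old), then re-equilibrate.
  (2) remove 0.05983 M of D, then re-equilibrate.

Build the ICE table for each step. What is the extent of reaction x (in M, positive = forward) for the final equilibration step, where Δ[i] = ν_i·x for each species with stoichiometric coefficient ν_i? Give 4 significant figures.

x = 0.006778 M

Q₀ = 1.9940e+05 vs Keq = 6.03 ⇒ Q>K, reverse
Step 1:
                   X          B          C          D
  I           0.0151       3.99       1.12     0.4966
  C           0.2104   -0.07014    -0.2104    -0.2104
  E           0.2255       3.92     0.9096     0.2862
  solve Keq expr → x = -0.07014; check Q = 6.03
Then change container volume by factor 1.25 (V_new/V_old).
Step 2:
                   X          B          C          D
  I           0.1804      3.136     0.7277      0.229
  C         -0.02586   0.008619    0.02586    0.02586
  E           0.1545      3.145     0.7535     0.2548
  solve Keq expr → x = 0.008619; check Q = 6.03
Then remove 0.05983 M of D.
Step 3:
                   X          B          C          D
  I           0.1545      3.145     0.7535      0.195
  C         -0.02033   0.006778    0.02033    0.02033
  E           0.1342      3.151     0.7739     0.2153
  solve Keq expr → x = 0.006778; check Q = 6.03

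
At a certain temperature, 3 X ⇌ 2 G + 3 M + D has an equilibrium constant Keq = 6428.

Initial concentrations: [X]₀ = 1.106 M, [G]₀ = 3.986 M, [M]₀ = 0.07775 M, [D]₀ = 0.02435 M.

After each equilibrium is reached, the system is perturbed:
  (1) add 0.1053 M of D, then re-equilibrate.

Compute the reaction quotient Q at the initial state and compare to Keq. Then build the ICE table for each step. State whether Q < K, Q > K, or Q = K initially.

Q₀ = 1.3440e-04; Q < K (proceeds forward)

Q₀ = 1.3440e-04 vs Keq = 6428 ⇒ Q<K, forward
Step 1:
                    X           G           M           D
  I             1.106       3.986     0.07775     0.02435
  C           -0.9925      0.6617      0.9925      0.3308
  E            0.1135       4.648        1.07      0.3552
  solve Keq expr → x = 0.3308; check Q = 6428
Then add 0.1053 M of D.
Step 2:
                    X           G           M           D
  I            0.1135       4.648        1.07      0.4605
  C           0.00887   -0.005913    -0.00887   -0.002957
  E            0.1224       4.642       1.061      0.4575
  solve Keq expr → x = -0.002957; check Q = 6428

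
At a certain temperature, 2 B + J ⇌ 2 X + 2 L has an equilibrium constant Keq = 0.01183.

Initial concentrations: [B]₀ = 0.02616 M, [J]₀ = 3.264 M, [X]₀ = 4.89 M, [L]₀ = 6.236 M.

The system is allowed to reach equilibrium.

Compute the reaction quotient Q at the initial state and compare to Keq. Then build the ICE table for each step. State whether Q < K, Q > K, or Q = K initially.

Q₀ = 4.1630e+05; Q > K (proceeds reverse)

Q₀ = 4.1630e+05 vs Keq = 0.01183 ⇒ Q>K, reverse
Step 1:
                    B           J           X           L
  I           0.02616       3.264        4.89       6.236
  C             4.317       2.158      -4.317      -4.317
  E             4.343       5.422      0.5732       1.919
  solve Keq expr → x = -2.158; check Q = 0.01183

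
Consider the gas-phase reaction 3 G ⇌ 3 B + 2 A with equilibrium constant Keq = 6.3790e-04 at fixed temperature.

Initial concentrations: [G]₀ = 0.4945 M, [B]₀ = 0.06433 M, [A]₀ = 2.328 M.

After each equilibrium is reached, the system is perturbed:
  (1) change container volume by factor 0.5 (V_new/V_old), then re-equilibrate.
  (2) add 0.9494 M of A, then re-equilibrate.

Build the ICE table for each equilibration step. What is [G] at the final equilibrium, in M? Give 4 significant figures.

Q₀ = 0.01193 vs Keq = 6.3790e-04 ⇒ Q>K, reverse
Step 1:
                   G          B          A
  init        0.4945    0.06433      2.328
  Δ          0.03804   -0.03804   -0.02536
  eq          0.5325    0.02629      2.303
  solve Keq expr → x = -0.01268; check Q = 6.3790e-04
Then change container volume by factor 0.5 (V_new/V_old).
Step 2:
                   G          B          A
  init         1.065    0.05258      4.605
  Δ          0.01881   -0.01881   -0.01254
  eq           1.084    0.03377      4.593
  solve Keq expr → x = -0.00627; check Q = 6.3790e-04
Then add 0.9494 M of A.
Step 3:
                   G          B          A
  init         1.084    0.03377      5.542
  Δ         0.003861  -0.003861  -0.002574
  eq           1.088    0.02991       5.54
  solve Keq expr → x = -0.001287; check Q = 6.3790e-04

[G]_eq = 1.088 M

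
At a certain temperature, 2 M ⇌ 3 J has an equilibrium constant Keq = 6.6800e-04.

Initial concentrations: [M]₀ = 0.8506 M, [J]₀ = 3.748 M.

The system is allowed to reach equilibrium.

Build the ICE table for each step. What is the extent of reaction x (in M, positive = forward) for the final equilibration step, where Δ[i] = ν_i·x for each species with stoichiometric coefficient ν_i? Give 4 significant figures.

x = -1.186 M

Q₀ = 72.77 vs Keq = 6.6800e-04 ⇒ Q>K, reverse
Step 1:
                    M           J
  init         0.8506       3.748
  Δ             2.372      -3.557
  eq            3.222      0.1907
  solve Keq expr → x = -1.186; check Q = 6.6800e-04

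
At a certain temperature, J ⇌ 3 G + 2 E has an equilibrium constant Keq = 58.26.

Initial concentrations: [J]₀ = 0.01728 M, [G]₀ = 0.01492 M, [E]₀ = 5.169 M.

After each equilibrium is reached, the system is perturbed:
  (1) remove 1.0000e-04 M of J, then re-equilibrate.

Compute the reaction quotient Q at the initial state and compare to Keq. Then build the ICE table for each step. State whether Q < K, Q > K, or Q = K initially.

Q₀ = 0.005135 vs Keq = 58.26 ⇒ Q<K, forward
Step 1:
                   J          G          E
  init       0.01728    0.01492      5.169
  Δ         -0.01714    0.05143    0.03429
  eq      1.3576e-04    0.06635      5.203
  solve Keq expr → x = 0.01714; check Q = 58.26
Then remove 1.0000e-04 M of J.
Step 2:
                   J          G          E
  init    3.5757e-05    0.06635      5.203
  Δ       9.8190e-05 -2.9457e-04 -1.9638e-04
  eq      1.3395e-04    0.06606      5.203
  solve Keq expr → x = -9.8190e-05; check Q = 58.26

Q₀ = 0.005135; Q < K (proceeds forward)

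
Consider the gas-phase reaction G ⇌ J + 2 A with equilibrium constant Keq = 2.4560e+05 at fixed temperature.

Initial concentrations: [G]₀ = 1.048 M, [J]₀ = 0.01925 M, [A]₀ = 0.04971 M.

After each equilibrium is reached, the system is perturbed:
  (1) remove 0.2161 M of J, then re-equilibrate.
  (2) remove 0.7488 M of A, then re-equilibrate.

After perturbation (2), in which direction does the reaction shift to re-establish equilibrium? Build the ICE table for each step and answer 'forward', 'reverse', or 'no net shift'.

Q₀ = 4.5390e-05 vs Keq = 2.4560e+05 ⇒ Q<K, forward
Step 1:
                    G           J           A
  Initial       1.048     0.01925     0.04971
  Change       -1.048       1.048       2.096
  Equil    2.0006e-05       1.067       2.146
  solve Keq expr → x = 1.048; check Q = 2.4560e+05
Then remove 0.2161 M of J.
Step 2:
                    G           J           A
  Initial  2.0006e-05      0.8511       2.146
  Change  -4.0507e-06  4.0507e-06  8.1014e-06
  Equil    1.5955e-05      0.8511       2.146
  solve Keq expr → x = 4.0507e-06; check Q = 2.4560e+05
Then remove 0.7488 M of A.
Step 3:
                    G           J           A
  Initial  1.5955e-05      0.8511       1.397
  Change  -9.1926e-06  9.1926e-06  1.8385e-05
  Equil    6.7624e-06      0.8511       1.397
  solve Keq expr → x = 9.1926e-06; check Q = 2.4560e+05

Direction: forward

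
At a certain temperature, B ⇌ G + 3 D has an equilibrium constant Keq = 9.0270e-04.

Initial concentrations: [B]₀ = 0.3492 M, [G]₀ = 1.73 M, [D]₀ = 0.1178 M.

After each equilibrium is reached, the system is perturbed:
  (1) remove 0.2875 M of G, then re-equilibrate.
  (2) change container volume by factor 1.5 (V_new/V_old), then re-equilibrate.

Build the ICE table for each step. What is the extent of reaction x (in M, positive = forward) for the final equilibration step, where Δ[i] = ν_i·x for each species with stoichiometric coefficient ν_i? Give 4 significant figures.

x = 0.006607 M

Q₀ = 0.008099 vs Keq = 9.0270e-04 ⇒ Q>K, reverse
Step 1:
                  B         G         D
  I          0.3492      1.73    0.1178
  C         0.01994  -0.01994  -0.05982
  E          0.3691      1.71   0.05798
  solve Keq expr → x = -0.01994; check Q = 9.0270e-04
Then remove 0.2875 M of G.
Step 2:
                  B         G         D
  I          0.3691     1.423   0.05798
  C       -0.001195  0.001195  0.003585
  E          0.3679     1.424   0.06156
  solve Keq expr → x = 0.001195; check Q = 9.0270e-04
Then change container volume by factor 1.5 (V_new/V_old).
Step 3:
                  B         G         D
  I          0.2453    0.9492   0.04104
  C       -0.006607  0.006607   0.01982
  E          0.2387    0.9558   0.06086
  solve Keq expr → x = 0.006607; check Q = 9.0270e-04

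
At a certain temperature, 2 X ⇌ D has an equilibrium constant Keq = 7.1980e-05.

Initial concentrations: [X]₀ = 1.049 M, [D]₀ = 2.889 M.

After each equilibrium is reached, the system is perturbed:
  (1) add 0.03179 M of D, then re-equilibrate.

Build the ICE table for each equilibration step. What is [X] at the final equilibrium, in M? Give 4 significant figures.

[X]_eq = 6.884 M

Q₀ = 2.625 vs Keq = 7.1980e-05 ⇒ Q>K, reverse
Step 1:
                   X          D
  init         1.049      2.889
  Δ            5.771     -2.886
  eq            6.82   0.003348
  solve Keq expr → x = -2.886; check Q = 7.1980e-05
Then add 0.03179 M of D.
Step 2:
                   X          D
  init          6.82    0.03514
  Δ          0.06345   -0.03173
  eq           6.884   0.003411
  solve Keq expr → x = -0.03173; check Q = 7.1980e-05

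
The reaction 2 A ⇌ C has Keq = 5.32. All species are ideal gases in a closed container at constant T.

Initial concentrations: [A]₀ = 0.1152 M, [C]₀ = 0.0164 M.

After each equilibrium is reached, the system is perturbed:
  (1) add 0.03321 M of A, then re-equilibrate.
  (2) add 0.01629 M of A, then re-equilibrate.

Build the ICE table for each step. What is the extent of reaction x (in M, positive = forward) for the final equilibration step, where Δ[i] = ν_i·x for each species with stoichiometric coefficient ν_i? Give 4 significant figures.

Q₀ = 1.236 vs Keq = 5.32 ⇒ Q<K, forward
Step 1:
                  A         C
  Initial    0.1152    0.0164
  Change   -0.03524   0.01762
  Equil     0.07996   0.03402
  solve Keq expr → x = 0.01762; check Q = 5.32
Then add 0.03321 M of A.
Step 2:
                  A         C
  Initial    0.1132   0.03402
  Change   -0.02146   0.01073
  Equil     0.09171   0.04475
  solve Keq expr → x = 0.01073; check Q = 5.32
Then add 0.01629 M of A.
Step 3:
                  A         C
  Initial     0.108   0.04475
  Change   -0.01088  0.005438
  Equil     0.09713   0.05019
  solve Keq expr → x = 0.005438; check Q = 5.32

x = 0.005438 M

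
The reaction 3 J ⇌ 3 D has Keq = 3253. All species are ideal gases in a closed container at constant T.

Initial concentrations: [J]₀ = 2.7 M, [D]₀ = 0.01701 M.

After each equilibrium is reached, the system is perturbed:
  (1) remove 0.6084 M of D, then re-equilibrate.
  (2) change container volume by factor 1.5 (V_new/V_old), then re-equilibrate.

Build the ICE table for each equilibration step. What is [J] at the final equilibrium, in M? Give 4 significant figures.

[J]_eq = 0.08888 M

Q₀ = 2.5005e-07 vs Keq = 3253 ⇒ Q<K, forward
Step 1:
                  J         D
  init          2.7   0.01701
  Δ          -2.528     2.528
  eq         0.1718     2.545
  solve Keq expr → x = 0.8427; check Q = 3253
Then remove 0.6084 M of D.
Step 2:
                  J         D
  init       0.1718     1.937
  Δ        -0.03846   0.03846
  eq         0.1333     1.975
  solve Keq expr → x = 0.01282; check Q = 3253
Then change container volume by factor 1.5 (V_new/V_old).
Step 3:
                  J         D
  init      0.08888     1.317
  Δ               0         0
  eq        0.08888     1.317
  solve Keq expr → x = 0; check Q = 3253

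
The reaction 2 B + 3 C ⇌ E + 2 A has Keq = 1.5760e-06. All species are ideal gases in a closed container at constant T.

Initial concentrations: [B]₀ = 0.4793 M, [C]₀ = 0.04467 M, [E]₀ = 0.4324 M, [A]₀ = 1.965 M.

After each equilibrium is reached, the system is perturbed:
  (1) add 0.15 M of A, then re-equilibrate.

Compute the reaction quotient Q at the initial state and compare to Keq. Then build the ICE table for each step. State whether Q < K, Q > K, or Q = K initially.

Q₀ = 8.1536e+04; Q > K (proceeds reverse)

Q₀ = 8.1536e+04 vs Keq = 1.5760e-06 ⇒ Q>K, reverse
Step 1:
                  B         C         E         A
  I          0.4793   0.04467    0.4324     1.965
  C          0.8648     1.297   -0.4324   -0.8648
  E           1.344     1.342 5.6830e-06       1.1
  solve Keq expr → x = -0.4324; check Q = 1.5760e-06
Then add 0.15 M of A.
Step 2:
                  B         C         E         A
  I           1.344     1.342 5.6830e-06      1.25
  C       2.5636e-06 3.8454e-06 -1.2818e-06 -2.5636e-06
  E           1.344     1.342 4.4012e-06      1.25
  solve Keq expr → x = -1.2818e-06; check Q = 1.5760e-06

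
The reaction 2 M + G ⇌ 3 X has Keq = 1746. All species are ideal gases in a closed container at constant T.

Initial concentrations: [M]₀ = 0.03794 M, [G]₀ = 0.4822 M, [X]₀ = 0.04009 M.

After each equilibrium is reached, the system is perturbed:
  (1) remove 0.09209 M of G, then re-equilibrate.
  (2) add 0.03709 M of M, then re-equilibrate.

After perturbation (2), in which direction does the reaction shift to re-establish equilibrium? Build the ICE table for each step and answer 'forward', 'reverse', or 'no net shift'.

Direction: forward

Q₀ = 0.09283 vs Keq = 1746 ⇒ Q<K, forward
Step 1:
                  M         G         X
  I         0.03794    0.4822   0.04009
  C         -0.0369  -0.01845   0.05536
  E        0.001036    0.4637   0.09545
  solve Keq expr → x = 0.01845; check Q = 1746
Then remove 0.09209 M of G.
Step 2:
                  M         G         X
  I        0.001036    0.3717   0.09545
  C       1.1798e-04 5.8988e-05 -1.7696e-04
  E        0.001154    0.3717   0.09527
  solve Keq expr → x = -5.8988e-05; check Q = 1746
Then add 0.03709 M of M.
Step 3:
                  M         G         X
  I         0.03824    0.3717   0.09527
  C        -0.03593  -0.01796   0.05389
  E        0.002318    0.3538    0.1492
  solve Keq expr → x = 0.01796; check Q = 1746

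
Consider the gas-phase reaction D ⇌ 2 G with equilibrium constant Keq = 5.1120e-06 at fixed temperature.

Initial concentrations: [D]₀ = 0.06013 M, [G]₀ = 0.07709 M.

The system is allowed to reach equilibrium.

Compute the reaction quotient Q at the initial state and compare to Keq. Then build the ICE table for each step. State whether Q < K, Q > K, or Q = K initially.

Q₀ = 0.09883 vs Keq = 5.1120e-06 ⇒ Q>K, reverse
Step 1:
                    D           G
  I           0.06013     0.07709
  C           0.03819    -0.07638
  E           0.09832  7.0895e-04
  solve Keq expr → x = -0.03819; check Q = 5.1120e-06

Q₀ = 0.09883; Q > K (proceeds reverse)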